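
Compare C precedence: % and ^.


'%' is multiplicative (level 10); '^' is bitwise XOR (level 4)
Higher level binds tighter
'%' has higher precedence than '^'


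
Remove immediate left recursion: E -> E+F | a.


Left-recursive alternatives: E+F; non-recursive: a
Introduce E': E -> aE', E' -> +FE' | ε


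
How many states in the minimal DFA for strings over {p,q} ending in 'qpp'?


Track the longest suffix of input matching a prefix of 'qpp': 4 classes (prefixes of length 0..3)
Minimal DFA: 4 states


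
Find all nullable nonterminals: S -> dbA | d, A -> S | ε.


A nonterminal is nullable iff some alternative derives ε (directly, or every symbol in it is nullable)
Nullable: {A}


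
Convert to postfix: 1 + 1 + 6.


Left to right (same or higher precedence on left)
Postfix: 1 1 + 6 +


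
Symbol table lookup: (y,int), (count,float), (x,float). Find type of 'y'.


Lookup 'y' → type int


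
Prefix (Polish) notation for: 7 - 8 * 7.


'*' binds tighter: tree is (- 7 (* 8 7))
Prefix: - 7 * 8 7


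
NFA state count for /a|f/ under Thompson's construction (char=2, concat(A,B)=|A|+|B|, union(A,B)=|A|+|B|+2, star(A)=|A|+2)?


Syntax tree has 2 char leaf(s), 1 union(s), 0 star(s)
chars contribute 2×2 = 4; each union adds +2; each star adds +2
Total: 4 + 2 + 0 = 6 states


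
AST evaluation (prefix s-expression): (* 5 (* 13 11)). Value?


Evaluate inner: (* 13 11) = 143
Evaluate root: (* 5 143) = 715
Result: 715


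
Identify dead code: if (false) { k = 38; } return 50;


condition is constant false, so the whole block is unreachable
Dead: 'if (false) { k = 38; }'


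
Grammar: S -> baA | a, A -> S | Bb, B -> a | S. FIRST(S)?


Per alternative of S: FIRST(baA) = {b}; FIRST(a) = {a}
FIRST(S) = {a, b}


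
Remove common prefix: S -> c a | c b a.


Common prefix: 'c'
Factored: S -> c S', S' -> a | b a


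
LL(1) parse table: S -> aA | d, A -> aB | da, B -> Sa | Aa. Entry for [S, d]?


For [S, d]: 'd' ∈ FIRST(d)
Entry: S -> d


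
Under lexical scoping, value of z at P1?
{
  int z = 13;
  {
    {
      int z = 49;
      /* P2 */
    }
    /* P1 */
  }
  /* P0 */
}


P1's block does not declare z; resolves to the enclosing declaration at depth 0
z = 13


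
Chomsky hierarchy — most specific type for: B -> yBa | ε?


Single nonterminal LHS, but y^n a^n is not regular
Classification: Type 2 (Context-Free)


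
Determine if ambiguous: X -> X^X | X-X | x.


'x^x-x' has two parse trees (no precedence encoded between ^ and -)
Ambiguous


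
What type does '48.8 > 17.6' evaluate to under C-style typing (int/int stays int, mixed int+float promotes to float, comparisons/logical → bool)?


Operand types: float > float
Rule: comparison yields bool
Result type: bool


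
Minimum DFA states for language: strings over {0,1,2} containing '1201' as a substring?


KMP-style automaton: 4 progress states + 1 absorbing accept = 5
Minimal DFA: 5 states


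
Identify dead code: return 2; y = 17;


statement follows a return and is unreachable
Dead: 'y = 17'


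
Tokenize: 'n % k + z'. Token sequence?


Scan left to right, longest-match per lexeme
Tokens: ID(n), OP(%), ID(k), OP(+), ID(z)


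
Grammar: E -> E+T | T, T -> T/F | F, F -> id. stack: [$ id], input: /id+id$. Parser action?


'id' on top is the handle for F -> id
Action: reduce (F -> id)


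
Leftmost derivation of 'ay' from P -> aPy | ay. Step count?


Derivation: P => ay
Steps: 1


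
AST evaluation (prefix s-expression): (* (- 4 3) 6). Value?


Evaluate inner: (- 4 3) = 1
Evaluate root: (* 1 6) = 6
Result: 6


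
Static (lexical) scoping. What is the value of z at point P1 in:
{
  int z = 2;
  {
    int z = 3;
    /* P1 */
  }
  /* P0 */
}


z declared in the same block as P1
z = 3


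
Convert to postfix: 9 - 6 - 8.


Left to right (same or higher precedence on left)
Postfix: 9 6 - 8 -


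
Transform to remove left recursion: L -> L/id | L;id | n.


Left-recursive alternatives: L/id, L;id; non-recursive: n
Introduce L': L -> nL', L' -> /idL' | ;idL' | ε


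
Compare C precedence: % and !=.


'%' is multiplicative (level 10); '!=' is equality (level 6)
Higher level binds tighter
'%' has higher precedence than '!='


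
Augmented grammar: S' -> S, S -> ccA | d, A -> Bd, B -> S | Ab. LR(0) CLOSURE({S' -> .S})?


Start: S' -> .S
For each item with dot before a nonterminal B, add B -> .γ for every B-production
Closure: [S' -> .S, S -> .ccA, S -> .d]


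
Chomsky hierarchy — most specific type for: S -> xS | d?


Right-linear: every RHS is a terminal or a terminal followed by one nonterminal
Classification: Type 3 (Regular)


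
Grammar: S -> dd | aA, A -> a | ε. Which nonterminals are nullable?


A nonterminal is nullable iff some alternative derives ε (directly, or every symbol in it is nullable)
Nullable: {A}


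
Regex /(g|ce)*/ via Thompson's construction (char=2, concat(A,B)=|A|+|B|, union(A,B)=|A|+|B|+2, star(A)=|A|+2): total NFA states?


Syntax tree has 3 char leaf(s), 1 union(s), 1 star(s)
chars contribute 3×2 = 6; each union adds +2; each star adds +2
Total: 6 + 2 + 2 = 10 states


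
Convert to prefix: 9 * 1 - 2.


left-to-right (same/higher precedence on left): tree is (- (* 9 1) 2)
Prefix: - * 9 1 2


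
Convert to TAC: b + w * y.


Break into single-operator statements:
t1 = w * y
t2 = b + t1


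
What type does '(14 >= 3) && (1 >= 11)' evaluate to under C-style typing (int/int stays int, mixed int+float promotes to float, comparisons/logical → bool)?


Operand types: bool && bool
Rule: logical operators take bool operands and yield bool
Result type: bool


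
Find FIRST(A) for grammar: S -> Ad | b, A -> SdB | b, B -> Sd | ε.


Per alternative of A: FIRST(SdB) = {b}; FIRST(b) = {b}
FIRST(A) = {b}


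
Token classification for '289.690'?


Pattern: digits with a decimal point
Type: FLOAT_LITERAL


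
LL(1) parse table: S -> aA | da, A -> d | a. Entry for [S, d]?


For [S, d]: 'd' ∈ FIRST(da)
Entry: S -> da


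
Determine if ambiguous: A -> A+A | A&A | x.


'x+x&x' has two parse trees (no precedence encoded between + and &)
Ambiguous


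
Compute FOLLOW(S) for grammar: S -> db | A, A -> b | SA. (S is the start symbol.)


$ ∈ FOLLOW(S). For each A -> αBβ: add FIRST(β)\{ε} to FOLLOW(B); if β nullable, add FOLLOW(A).
FOLLOW(S) = {$, b, d}


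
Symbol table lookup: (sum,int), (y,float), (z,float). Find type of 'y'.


Lookup 'y' → type float


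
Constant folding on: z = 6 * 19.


6 * 19 = 114 at compile time
Optimized: z = 114


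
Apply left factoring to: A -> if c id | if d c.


Common prefix: 'if'
Factored: A -> if A', A' -> c id | d c


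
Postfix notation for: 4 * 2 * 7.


Left to right (same or higher precedence on left)
Postfix: 4 2 * 7 *


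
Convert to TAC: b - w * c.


Break into single-operator statements:
t1 = w * c
t2 = b - t1


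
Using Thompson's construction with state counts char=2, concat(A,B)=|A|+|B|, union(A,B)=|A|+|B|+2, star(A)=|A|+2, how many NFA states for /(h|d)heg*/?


Syntax tree has 5 char leaf(s), 1 union(s), 1 star(s)
chars contribute 5×2 = 10; each union adds +2; each star adds +2
Total: 10 + 2 + 2 = 14 states


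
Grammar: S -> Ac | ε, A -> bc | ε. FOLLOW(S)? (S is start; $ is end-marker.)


$ ∈ FOLLOW(S). For each A -> αBβ: add FIRST(β)\{ε} to FOLLOW(B); if β nullable, add FOLLOW(A).
FOLLOW(S) = {$}


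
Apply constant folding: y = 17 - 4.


17 - 4 = 13 at compile time
Optimized: y = 13


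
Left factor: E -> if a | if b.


Common prefix: 'if'
Factored: E -> if E', E' -> a | b


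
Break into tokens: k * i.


Scan left to right, longest-match per lexeme
Tokens: ID(k), OP(*), ID(i)


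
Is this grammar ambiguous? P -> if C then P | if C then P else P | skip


dangling else: 'if C then if C then skip else skip' parses two ways
Ambiguous


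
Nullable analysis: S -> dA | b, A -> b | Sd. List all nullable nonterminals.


A nonterminal is nullable iff some alternative derives ε (directly, or every symbol in it is nullable)
Nullable: {}


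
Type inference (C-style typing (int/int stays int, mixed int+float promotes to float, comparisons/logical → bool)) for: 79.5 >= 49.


Operand types: float >= int
Rule: comparison yields bool
Result type: bool


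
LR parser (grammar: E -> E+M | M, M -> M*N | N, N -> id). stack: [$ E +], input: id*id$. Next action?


no handle ('E+' is not any RHS); shift 'id'
Action: shift


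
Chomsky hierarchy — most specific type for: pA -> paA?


LHS has context (more than one symbol) and |LHS| ≤ |RHS|
Classification: Type 1 (Context-Sensitive)


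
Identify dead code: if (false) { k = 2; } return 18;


condition is constant false, so the whole block is unreachable
Dead: 'if (false) { k = 2; }'


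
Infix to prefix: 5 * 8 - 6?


left-to-right (same/higher precedence on left): tree is (- (* 5 8) 6)
Prefix: - * 5 8 6


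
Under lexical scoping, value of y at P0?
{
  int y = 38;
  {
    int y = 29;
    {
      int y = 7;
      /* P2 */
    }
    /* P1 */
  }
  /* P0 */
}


y declared in the same block as P0
y = 38


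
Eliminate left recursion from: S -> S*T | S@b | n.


Left-recursive alternatives: S*T, S@b; non-recursive: n
Introduce S': S -> nS', S' -> *TS' | @bS' | ε


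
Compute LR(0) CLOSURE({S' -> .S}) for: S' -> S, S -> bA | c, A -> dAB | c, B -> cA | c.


Start: S' -> .S
For each item with dot before a nonterminal B, add B -> .γ for every B-production
Closure: [S' -> .S, S -> .bA, S -> .c]


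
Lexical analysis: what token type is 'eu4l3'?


Pattern: letter/underscore followed by alphanumerics, not a keyword
Type: IDENTIFIER


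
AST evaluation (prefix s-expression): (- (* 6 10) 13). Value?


Evaluate inner: (* 6 10) = 60
Evaluate root: (- 60 13) = 47
Result: 47


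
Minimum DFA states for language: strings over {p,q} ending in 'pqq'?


Track the longest suffix of input matching a prefix of 'pqq': 4 classes (prefixes of length 0..3)
Minimal DFA: 4 states


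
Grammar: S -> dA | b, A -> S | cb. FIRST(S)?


Per alternative of S: FIRST(dA) = {d}; FIRST(b) = {b}
FIRST(S) = {b, d}


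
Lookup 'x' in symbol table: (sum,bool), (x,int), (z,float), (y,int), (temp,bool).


Lookup 'x' → type int


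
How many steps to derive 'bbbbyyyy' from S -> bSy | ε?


Derivation: S => bSy => bbSyy => bbbSyyy => bbbbSyyyy => bbbbyyyy
Steps: 5


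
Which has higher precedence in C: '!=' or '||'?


'!=' is equality (level 6); '||' is logical OR (level 1)
Higher level binds tighter
'!=' has higher precedence than '||'


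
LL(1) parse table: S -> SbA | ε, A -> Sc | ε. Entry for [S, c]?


For [S, c]: ε is nullable and 'c' ∈ FOLLOW(S)
Entry: S -> ε


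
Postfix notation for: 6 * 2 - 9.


Left to right (same or higher precedence on left)
Postfix: 6 2 * 9 -


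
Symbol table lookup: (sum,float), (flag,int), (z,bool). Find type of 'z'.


Lookup 'z' → type bool


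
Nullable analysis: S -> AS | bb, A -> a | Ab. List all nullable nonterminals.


A nonterminal is nullable iff some alternative derives ε (directly, or every symbol in it is nullable)
Nullable: {}


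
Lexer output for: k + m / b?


Scan left to right, longest-match per lexeme
Tokens: ID(k), OP(+), ID(m), OP(/), ID(b)


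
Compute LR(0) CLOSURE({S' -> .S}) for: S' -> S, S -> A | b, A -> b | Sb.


Start: S' -> .S
For each item with dot before a nonterminal B, add B -> .γ for every B-production
Closure: [S' -> .S, S -> .A, S -> .b, A -> .b, A -> .Sb]


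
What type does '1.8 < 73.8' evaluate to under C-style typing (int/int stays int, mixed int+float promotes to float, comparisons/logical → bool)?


Operand types: float < float
Rule: comparison yields bool
Result type: bool


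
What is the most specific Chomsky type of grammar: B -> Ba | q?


Left-linear: every RHS is a terminal or one nonterminal followed by a terminal
Classification: Type 3 (Regular)


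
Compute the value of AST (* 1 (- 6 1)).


Evaluate inner: (- 6 1) = 5
Evaluate root: (* 1 5) = 5
Result: 5


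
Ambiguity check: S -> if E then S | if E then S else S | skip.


dangling else: 'if E then if E then skip else skip' parses two ways
Ambiguous


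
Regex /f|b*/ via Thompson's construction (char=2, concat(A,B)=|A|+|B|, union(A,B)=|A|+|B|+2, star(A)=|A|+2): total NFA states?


Syntax tree has 2 char leaf(s), 1 union(s), 1 star(s)
chars contribute 2×2 = 4; each union adds +2; each star adds +2
Total: 4 + 2 + 2 = 8 states


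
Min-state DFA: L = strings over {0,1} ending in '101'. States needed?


Track the longest suffix of input matching a prefix of '101': 4 classes (prefixes of length 0..3)
Minimal DFA: 4 states


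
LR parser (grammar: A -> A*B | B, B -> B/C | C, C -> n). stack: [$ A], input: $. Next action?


start symbol A on stack, input exhausted
Action: accept


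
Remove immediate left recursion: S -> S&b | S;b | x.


Left-recursive alternatives: S&b, S;b; non-recursive: x
Introduce S': S -> xS', S' -> &bS' | ;bS' | ε


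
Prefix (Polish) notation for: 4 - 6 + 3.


left-to-right (same/higher precedence on left): tree is (+ (- 4 6) 3)
Prefix: + - 4 6 3


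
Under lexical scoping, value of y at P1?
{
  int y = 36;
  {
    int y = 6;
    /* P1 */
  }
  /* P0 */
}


y declared in the same block as P1
y = 6


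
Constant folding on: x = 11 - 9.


11 - 9 = 2 at compile time
Optimized: x = 2


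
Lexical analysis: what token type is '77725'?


Pattern: digits only
Type: INTEGER_LITERAL


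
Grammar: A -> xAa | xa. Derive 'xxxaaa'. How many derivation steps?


Derivation: A => xAa => xxAaa => xxxaaa
Steps: 3


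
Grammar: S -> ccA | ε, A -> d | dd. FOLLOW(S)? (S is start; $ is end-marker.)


$ ∈ FOLLOW(S). For each A -> αBβ: add FIRST(β)\{ε} to FOLLOW(B); if β nullable, add FOLLOW(A).
FOLLOW(S) = {$}


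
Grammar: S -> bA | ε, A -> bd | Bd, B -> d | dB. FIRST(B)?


Per alternative of B: FIRST(d) = {d}; FIRST(dB) = {d}
FIRST(B) = {d}


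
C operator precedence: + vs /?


'/' is multiplicative (level 10); '+' is additive (level 9)
Higher level binds tighter
'/' has higher precedence than '+'


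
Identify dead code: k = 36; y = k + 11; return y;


k is read by y's definition; y is returned
No dead code


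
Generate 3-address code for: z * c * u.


Break into single-operator statements:
t1 = z * c
t2 = t1 * u


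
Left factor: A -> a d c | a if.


Common prefix: 'a'
Factored: A -> a A', A' -> d c | if


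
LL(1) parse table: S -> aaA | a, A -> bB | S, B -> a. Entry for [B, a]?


For [B, a]: 'a' ∈ FIRST(a)
Entry: B -> a


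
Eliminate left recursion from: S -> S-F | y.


Left-recursive alternatives: S-F; non-recursive: y
Introduce S': S -> yS', S' -> -FS' | ε


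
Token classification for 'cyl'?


Pattern: letter/underscore followed by alphanumerics, not a keyword
Type: IDENTIFIER


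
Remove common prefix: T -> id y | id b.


Common prefix: 'id'
Factored: T -> id T', T' -> y | b


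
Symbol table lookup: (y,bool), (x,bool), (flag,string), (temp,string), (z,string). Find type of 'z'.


Lookup 'z' → type string


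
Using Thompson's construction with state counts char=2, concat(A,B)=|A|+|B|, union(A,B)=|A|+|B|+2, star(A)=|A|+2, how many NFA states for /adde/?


Syntax tree has 4 char leaf(s), 0 union(s), 0 star(s)
chars contribute 4×2 = 8; each union adds +2; each star adds +2
Total: 8 + 0 + 0 = 8 states


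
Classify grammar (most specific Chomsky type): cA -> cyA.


LHS has context (more than one symbol) and |LHS| ≤ |RHS|
Classification: Type 1 (Context-Sensitive)


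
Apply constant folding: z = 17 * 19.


17 * 19 = 323 at compile time
Optimized: z = 323


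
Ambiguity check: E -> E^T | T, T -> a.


precedence layered via separate nonterminal T: deterministic
Unambiguous


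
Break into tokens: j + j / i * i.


Scan left to right, longest-match per lexeme
Tokens: ID(j), OP(+), ID(j), OP(/), ID(i), OP(*), ID(i)


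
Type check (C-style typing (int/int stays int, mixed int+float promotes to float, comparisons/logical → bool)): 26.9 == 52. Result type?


Operand types: float == int
Rule: comparison yields bool
Result type: bool


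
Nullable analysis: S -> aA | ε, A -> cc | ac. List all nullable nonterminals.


A nonterminal is nullable iff some alternative derives ε (directly, or every symbol in it is nullable)
Nullable: {S}


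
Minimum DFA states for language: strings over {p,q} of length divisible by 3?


Track length mod 3: states 0..2, accept at 0
Minimal DFA: 3 states


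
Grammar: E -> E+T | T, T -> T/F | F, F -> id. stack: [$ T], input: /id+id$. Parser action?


shift '/' to continue T -> T/F
Action: shift


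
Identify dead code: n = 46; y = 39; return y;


n is assigned but never read
Dead: 'n = 46'


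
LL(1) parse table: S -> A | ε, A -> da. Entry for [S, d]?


For [S, d]: 'd' ∈ FIRST(A)
Entry: S -> A


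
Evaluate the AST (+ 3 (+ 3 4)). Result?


Evaluate inner: (+ 3 4) = 7
Evaluate root: (+ 3 7) = 10
Result: 10


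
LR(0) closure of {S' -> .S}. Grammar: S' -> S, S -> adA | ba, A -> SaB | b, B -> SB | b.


Start: S' -> .S
For each item with dot before a nonterminal B, add B -> .γ for every B-production
Closure: [S' -> .S, S -> .adA, S -> .ba]


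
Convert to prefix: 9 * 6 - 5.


left-to-right (same/higher precedence on left): tree is (- (* 9 6) 5)
Prefix: - * 9 6 5


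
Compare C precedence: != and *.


'*' is multiplicative (level 10); '!=' is equality (level 6)
Higher level binds tighter
'*' has higher precedence than '!='


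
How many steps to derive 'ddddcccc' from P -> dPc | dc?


Derivation: P => dPc => ddPcc => dddPccc => ddddcccc
Steps: 4


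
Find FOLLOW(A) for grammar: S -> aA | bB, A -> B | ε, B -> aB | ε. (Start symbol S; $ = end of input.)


$ ∈ FOLLOW(S). For each A -> αBβ: add FIRST(β)\{ε} to FOLLOW(B); if β nullable, add FOLLOW(A).
FOLLOW(A) = {$}


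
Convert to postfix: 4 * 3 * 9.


Left to right (same or higher precedence on left)
Postfix: 4 3 * 9 *


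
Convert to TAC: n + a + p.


Break into single-operator statements:
t1 = n + a
t2 = t1 + p


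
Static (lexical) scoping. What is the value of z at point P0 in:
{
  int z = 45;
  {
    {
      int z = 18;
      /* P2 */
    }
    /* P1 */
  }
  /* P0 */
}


z declared in the same block as P0
z = 45


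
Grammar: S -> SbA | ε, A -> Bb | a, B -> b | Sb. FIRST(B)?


Per alternative of B: FIRST(b) = {b}; FIRST(Sb) = {b}
FIRST(B) = {b}


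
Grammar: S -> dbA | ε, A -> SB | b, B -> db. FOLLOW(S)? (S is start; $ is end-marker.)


$ ∈ FOLLOW(S). For each A -> αBβ: add FIRST(β)\{ε} to FOLLOW(B); if β nullable, add FOLLOW(A).
FOLLOW(S) = {$, d}


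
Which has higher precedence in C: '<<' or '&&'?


'<<' is shift (level 8); '&&' is logical AND (level 2)
Higher level binds tighter
'<<' has higher precedence than '&&'


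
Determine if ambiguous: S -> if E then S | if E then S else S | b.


dangling else: 'if E then if E then b else b' parses two ways
Ambiguous


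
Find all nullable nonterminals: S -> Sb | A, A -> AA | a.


A nonterminal is nullable iff some alternative derives ε (directly, or every symbol in it is nullable)
Nullable: {}


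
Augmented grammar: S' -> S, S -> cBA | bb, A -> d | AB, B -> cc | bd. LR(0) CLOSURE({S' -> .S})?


Start: S' -> .S
For each item with dot before a nonterminal B, add B -> .γ for every B-production
Closure: [S' -> .S, S -> .cBA, S -> .bb]


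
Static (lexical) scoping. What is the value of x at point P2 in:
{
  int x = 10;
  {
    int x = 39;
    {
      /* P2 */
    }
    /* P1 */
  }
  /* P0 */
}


P2's block does not declare x; resolves to the enclosing declaration at depth 1
x = 39


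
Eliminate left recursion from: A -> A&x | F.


Left-recursive alternatives: A&x; non-recursive: F
Introduce A': A -> FA', A' -> &xA' | ε


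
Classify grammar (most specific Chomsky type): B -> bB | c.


Right-linear: every RHS is a terminal or a terminal followed by one nonterminal
Classification: Type 3 (Regular)


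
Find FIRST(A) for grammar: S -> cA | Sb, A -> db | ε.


Per alternative of A: FIRST(db) = {d}; FIRST(ε) = {ε}
FIRST(A) = {d, ε}


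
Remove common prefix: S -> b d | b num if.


Common prefix: 'b'
Factored: S -> b S', S' -> d | num if


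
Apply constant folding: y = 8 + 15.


8 + 15 = 23 at compile time
Optimized: y = 23


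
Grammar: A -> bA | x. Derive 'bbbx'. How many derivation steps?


Derivation: A => bA => bbA => bbbA => bbbx
Steps: 4


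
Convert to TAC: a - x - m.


Break into single-operator statements:
t1 = a - x
t2 = t1 - m


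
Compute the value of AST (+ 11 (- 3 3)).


Evaluate inner: (- 3 3) = 0
Evaluate root: (+ 11 0) = 11
Result: 11


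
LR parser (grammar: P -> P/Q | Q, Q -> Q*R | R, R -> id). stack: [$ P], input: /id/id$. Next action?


shift '/' to continue P -> P/Q
Action: shift


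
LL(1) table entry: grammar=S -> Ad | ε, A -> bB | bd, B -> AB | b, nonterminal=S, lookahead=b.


For [S, b]: 'b' ∈ FIRST(Ad)
Entry: S -> Ad


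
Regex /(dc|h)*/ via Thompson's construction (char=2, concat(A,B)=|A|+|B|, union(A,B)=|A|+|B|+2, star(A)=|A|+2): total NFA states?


Syntax tree has 3 char leaf(s), 1 union(s), 1 star(s)
chars contribute 3×2 = 6; each union adds +2; each star adds +2
Total: 6 + 2 + 2 = 10 states


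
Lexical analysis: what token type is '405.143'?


Pattern: digits with a decimal point
Type: FLOAT_LITERAL


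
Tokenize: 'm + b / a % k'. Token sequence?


Scan left to right, longest-match per lexeme
Tokens: ID(m), OP(+), ID(b), OP(/), ID(a), OP(%), ID(k)


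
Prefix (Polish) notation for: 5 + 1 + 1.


left-to-right (same/higher precedence on left): tree is (+ (+ 5 1) 1)
Prefix: + + 5 1 1


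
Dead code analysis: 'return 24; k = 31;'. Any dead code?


statement follows a return and is unreachable
Dead: 'k = 31'


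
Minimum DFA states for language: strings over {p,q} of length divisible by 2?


Track length mod 2: states 0..1, accept at 0
Minimal DFA: 2 states


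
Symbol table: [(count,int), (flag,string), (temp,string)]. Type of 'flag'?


Lookup 'flag' → type string


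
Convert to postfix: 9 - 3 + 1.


Left to right (same or higher precedence on left)
Postfix: 9 3 - 1 +


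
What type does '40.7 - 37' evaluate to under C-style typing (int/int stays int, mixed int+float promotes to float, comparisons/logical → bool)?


Operand types: float - int
Rule: mixed int/float promotes to float; int/int stays int
Result type: float


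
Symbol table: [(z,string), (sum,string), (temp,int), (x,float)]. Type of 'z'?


Lookup 'z' → type string


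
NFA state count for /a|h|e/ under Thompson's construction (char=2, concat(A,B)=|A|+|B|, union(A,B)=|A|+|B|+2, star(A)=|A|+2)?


Syntax tree has 3 char leaf(s), 2 union(s), 0 star(s)
chars contribute 3×2 = 6; each union adds +2; each star adds +2
Total: 6 + 4 + 0 = 10 states


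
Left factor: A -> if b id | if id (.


Common prefix: 'if'
Factored: A -> if A', A' -> b id | id (


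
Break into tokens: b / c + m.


Scan left to right, longest-match per lexeme
Tokens: ID(b), OP(/), ID(c), OP(+), ID(m)


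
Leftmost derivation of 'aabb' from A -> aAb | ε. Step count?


Derivation: A => aAb => aaAbb => aabb
Steps: 3


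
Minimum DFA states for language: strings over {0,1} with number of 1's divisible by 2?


Track (count of 1) mod 2: states 0..1, accept at 0
Minimal DFA: 2 states


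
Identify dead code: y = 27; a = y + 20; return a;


y is read by a's definition; a is returned
No dead code


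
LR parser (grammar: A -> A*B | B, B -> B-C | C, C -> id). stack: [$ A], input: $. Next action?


start symbol A on stack, input exhausted
Action: accept


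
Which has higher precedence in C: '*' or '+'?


'*' is multiplicative (level 10); '+' is additive (level 9)
Higher level binds tighter
'*' has higher precedence than '+'


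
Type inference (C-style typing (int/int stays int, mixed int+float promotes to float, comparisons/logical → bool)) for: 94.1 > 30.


Operand types: float > int
Rule: comparison yields bool
Result type: bool


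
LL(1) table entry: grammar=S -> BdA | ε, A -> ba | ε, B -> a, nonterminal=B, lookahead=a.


For [B, a]: 'a' ∈ FIRST(a)
Entry: B -> a


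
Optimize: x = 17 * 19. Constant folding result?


17 * 19 = 323 at compile time
Optimized: x = 323


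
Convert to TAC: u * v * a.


Break into single-operator statements:
t1 = u * v
t2 = t1 * a


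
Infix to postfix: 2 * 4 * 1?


Left to right (same or higher precedence on left)
Postfix: 2 4 * 1 *


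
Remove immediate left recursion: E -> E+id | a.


Left-recursive alternatives: E+id; non-recursive: a
Introduce E': E -> aE', E' -> +idE' | ε


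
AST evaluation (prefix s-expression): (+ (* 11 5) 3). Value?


Evaluate inner: (* 11 5) = 55
Evaluate root: (+ 55 3) = 58
Result: 58


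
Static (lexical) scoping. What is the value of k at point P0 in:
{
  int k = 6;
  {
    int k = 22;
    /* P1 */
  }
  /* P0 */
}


k declared in the same block as P0
k = 6


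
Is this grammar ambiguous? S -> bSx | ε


balanced b^n…x^n: each string has a unique parse
Unambiguous


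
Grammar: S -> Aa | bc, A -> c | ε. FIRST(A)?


Per alternative of A: FIRST(c) = {c}; FIRST(ε) = {ε}
FIRST(A) = {c, ε}


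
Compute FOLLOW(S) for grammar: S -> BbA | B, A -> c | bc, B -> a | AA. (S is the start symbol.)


$ ∈ FOLLOW(S). For each A -> αBβ: add FIRST(β)\{ε} to FOLLOW(B); if β nullable, add FOLLOW(A).
FOLLOW(S) = {$}


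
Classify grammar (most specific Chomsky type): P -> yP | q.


Right-linear: every RHS is a terminal or a terminal followed by one nonterminal
Classification: Type 3 (Regular)


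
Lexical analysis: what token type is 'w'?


Pattern: letter/underscore followed by alphanumerics, not a keyword
Type: IDENTIFIER


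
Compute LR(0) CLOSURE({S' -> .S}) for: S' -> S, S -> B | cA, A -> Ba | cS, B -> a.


Start: S' -> .S
For each item with dot before a nonterminal B, add B -> .γ for every B-production
Closure: [S' -> .S, S -> .B, S -> .cA, B -> .a]


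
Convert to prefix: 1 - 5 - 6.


left-to-right (same/higher precedence on left): tree is (- (- 1 5) 6)
Prefix: - - 1 5 6


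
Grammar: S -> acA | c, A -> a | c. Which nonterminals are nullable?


A nonterminal is nullable iff some alternative derives ε (directly, or every symbol in it is nullable)
Nullable: {}


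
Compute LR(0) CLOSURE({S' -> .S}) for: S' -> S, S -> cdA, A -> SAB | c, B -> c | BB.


Start: S' -> .S
For each item with dot before a nonterminal B, add B -> .γ for every B-production
Closure: [S' -> .S, S -> .cdA]


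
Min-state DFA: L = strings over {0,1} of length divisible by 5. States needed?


Track length mod 5: states 0..4, accept at 0
Minimal DFA: 5 states


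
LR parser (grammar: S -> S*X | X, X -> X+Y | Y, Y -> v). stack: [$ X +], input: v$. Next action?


no handle; shift 'v'
Action: shift


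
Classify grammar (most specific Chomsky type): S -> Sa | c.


Left-linear: every RHS is a terminal or one nonterminal followed by a terminal
Classification: Type 3 (Regular)


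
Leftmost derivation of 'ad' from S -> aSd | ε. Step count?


Derivation: S => aSd => ad
Steps: 2


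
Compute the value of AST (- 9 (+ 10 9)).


Evaluate inner: (+ 10 9) = 19
Evaluate root: (- 9 19) = -10
Result: -10


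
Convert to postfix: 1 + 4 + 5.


Left to right (same or higher precedence on left)
Postfix: 1 4 + 5 +


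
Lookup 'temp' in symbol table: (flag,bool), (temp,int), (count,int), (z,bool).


Lookup 'temp' → type int


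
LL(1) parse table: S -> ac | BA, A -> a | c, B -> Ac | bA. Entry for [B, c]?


For [B, c]: 'c' ∈ FIRST(Ac)
Entry: B -> Ac


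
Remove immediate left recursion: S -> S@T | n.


Left-recursive alternatives: S@T; non-recursive: n
Introduce S': S -> nS', S' -> @TS' | ε


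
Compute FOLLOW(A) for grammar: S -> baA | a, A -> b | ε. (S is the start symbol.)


$ ∈ FOLLOW(S). For each A -> αBβ: add FIRST(β)\{ε} to FOLLOW(B); if β nullable, add FOLLOW(A).
FOLLOW(A) = {$}


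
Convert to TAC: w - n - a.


Break into single-operator statements:
t1 = w - n
t2 = t1 - a


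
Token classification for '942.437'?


Pattern: digits with a decimal point
Type: FLOAT_LITERAL


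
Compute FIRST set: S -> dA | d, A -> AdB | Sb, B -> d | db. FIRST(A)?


Per alternative of A: FIRST(AdB) = {d}; FIRST(Sb) = {d}
FIRST(A) = {d}


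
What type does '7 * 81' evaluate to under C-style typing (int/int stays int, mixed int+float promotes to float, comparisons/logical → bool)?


Operand types: int * int
Rule: mixed int/float promotes to float; int/int stays int
Result type: int


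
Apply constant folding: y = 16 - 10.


16 - 10 = 6 at compile time
Optimized: y = 6


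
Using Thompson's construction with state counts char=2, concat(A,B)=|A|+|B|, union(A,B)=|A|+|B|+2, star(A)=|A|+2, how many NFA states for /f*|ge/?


Syntax tree has 3 char leaf(s), 1 union(s), 1 star(s)
chars contribute 3×2 = 6; each union adds +2; each star adds +2
Total: 6 + 2 + 2 = 10 states


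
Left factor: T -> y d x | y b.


Common prefix: 'y'
Factored: T -> y T', T' -> d x | b


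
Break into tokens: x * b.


Scan left to right, longest-match per lexeme
Tokens: ID(x), OP(*), ID(b)


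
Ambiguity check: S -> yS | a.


right-linear, alternatives start with distinct terminals 'y' vs 'a': unique leftmost derivation
Unambiguous


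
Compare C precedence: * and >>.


'*' is multiplicative (level 10); '>>' is shift (level 8)
Higher level binds tighter
'*' has higher precedence than '>>'


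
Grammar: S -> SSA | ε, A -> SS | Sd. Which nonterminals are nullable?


A nonterminal is nullable iff some alternative derives ε (directly, or every symbol in it is nullable)
Nullable: {A, S}


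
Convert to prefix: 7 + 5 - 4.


left-to-right (same/higher precedence on left): tree is (- (+ 7 5) 4)
Prefix: - + 7 5 4


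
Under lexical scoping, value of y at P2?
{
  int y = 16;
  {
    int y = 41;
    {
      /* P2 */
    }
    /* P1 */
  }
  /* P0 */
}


P2's block does not declare y; resolves to the enclosing declaration at depth 1
y = 41


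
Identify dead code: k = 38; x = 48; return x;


k is assigned but never read
Dead: 'k = 38'


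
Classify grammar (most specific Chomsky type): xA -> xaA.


LHS has context (more than one symbol) and |LHS| ≤ |RHS|
Classification: Type 1 (Context-Sensitive)


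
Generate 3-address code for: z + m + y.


Break into single-operator statements:
t1 = z + m
t2 = t1 + y


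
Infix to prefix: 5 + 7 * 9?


'*' binds tighter: tree is (+ 5 (* 7 9))
Prefix: + 5 * 7 9


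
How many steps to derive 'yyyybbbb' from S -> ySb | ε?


Derivation: S => ySb => yySbb => yyySbbb => yyyySbbbb => yyyybbbb
Steps: 5


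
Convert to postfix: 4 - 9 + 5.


Left to right (same or higher precedence on left)
Postfix: 4 9 - 5 +


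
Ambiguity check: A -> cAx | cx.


balanced c^n…x^n: each string has a unique parse
Unambiguous


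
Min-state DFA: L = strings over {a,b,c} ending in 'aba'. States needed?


Track the longest suffix of input matching a prefix of 'aba': 4 classes (prefixes of length 0..3)
Minimal DFA: 4 states


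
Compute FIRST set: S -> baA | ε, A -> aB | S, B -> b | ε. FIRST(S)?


Per alternative of S: FIRST(baA) = {b}; FIRST(ε) = {ε}
FIRST(S) = {b, ε}


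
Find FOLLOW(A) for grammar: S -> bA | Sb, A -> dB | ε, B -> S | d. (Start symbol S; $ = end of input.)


$ ∈ FOLLOW(S). For each A -> αBβ: add FIRST(β)\{ε} to FOLLOW(B); if β nullable, add FOLLOW(A).
FOLLOW(A) = {$, b}


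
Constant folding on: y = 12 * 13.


12 * 13 = 156 at compile time
Optimized: y = 156


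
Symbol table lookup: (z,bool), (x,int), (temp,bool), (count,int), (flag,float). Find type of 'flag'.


Lookup 'flag' → type float


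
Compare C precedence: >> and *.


'*' is multiplicative (level 10); '>>' is shift (level 8)
Higher level binds tighter
'*' has higher precedence than '>>'


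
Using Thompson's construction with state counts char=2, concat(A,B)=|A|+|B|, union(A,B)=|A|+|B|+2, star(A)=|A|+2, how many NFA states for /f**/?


Syntax tree has 1 char leaf(s), 0 union(s), 2 star(s)
chars contribute 1×2 = 2; each union adds +2; each star adds +2
Total: 2 + 0 + 4 = 6 states


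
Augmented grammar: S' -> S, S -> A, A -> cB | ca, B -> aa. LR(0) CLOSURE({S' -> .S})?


Start: S' -> .S
For each item with dot before a nonterminal B, add B -> .γ for every B-production
Closure: [S' -> .S, S -> .A, A -> .cB, A -> .ca]


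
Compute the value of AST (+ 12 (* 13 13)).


Evaluate inner: (* 13 13) = 169
Evaluate root: (+ 12 169) = 181
Result: 181


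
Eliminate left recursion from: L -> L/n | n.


Left-recursive alternatives: L/n; non-recursive: n
Introduce L': L -> nL', L' -> /nL' | ε


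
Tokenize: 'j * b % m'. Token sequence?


Scan left to right, longest-match per lexeme
Tokens: ID(j), OP(*), ID(b), OP(%), ID(m)


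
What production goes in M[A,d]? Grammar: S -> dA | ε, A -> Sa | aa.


For [A, d]: 'd' ∈ FIRST(Sa)
Entry: A -> Sa


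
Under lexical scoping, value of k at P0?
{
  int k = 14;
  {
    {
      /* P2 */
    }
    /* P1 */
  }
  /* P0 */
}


k declared in the same block as P0
k = 14


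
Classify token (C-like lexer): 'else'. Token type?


Pattern: reserved word
Type: KEYWORD


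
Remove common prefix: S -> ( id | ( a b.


Common prefix: '('
Factored: S -> ( S', S' -> id | a b


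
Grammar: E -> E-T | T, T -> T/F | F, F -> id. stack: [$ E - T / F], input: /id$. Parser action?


handle 'T/F' on top
Action: reduce (T -> T/F)


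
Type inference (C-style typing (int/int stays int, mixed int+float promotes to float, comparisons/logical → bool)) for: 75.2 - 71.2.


Operand types: float - float
Rule: mixed int/float promotes to float; int/int stays int
Result type: float


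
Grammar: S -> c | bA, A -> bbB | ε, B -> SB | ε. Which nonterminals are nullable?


A nonterminal is nullable iff some alternative derives ε (directly, or every symbol in it is nullable)
Nullable: {A, B}


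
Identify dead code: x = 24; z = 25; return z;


x is assigned but never read
Dead: 'x = 24'


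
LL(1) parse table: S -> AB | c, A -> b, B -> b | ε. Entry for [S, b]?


For [S, b]: 'b' ∈ FIRST(AB)
Entry: S -> AB


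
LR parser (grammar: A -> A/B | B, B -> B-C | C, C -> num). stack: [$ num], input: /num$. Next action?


'num' on top is the handle for C -> num
Action: reduce (C -> num)


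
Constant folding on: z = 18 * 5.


18 * 5 = 90 at compile time
Optimized: z = 90


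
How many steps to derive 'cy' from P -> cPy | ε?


Derivation: P => cPy => cy
Steps: 2


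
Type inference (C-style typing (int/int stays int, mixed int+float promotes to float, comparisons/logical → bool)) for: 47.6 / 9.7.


Operand types: float / float
Rule: mixed int/float promotes to float; int/int stays int
Result type: float


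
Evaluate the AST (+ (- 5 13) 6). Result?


Evaluate inner: (- 5 13) = -8
Evaluate root: (+ -8 6) = -2
Result: -2


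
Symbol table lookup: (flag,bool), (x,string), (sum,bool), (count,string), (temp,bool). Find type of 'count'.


Lookup 'count' → type string


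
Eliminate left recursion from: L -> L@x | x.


Left-recursive alternatives: L@x; non-recursive: x
Introduce L': L -> xL', L' -> @xL' | ε


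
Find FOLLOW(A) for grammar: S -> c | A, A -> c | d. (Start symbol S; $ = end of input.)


$ ∈ FOLLOW(S). For each A -> αBβ: add FIRST(β)\{ε} to FOLLOW(B); if β nullable, add FOLLOW(A).
FOLLOW(A) = {$}


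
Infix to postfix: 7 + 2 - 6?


Left to right (same or higher precedence on left)
Postfix: 7 2 + 6 -


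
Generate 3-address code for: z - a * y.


Break into single-operator statements:
t1 = a * y
t2 = z - t1


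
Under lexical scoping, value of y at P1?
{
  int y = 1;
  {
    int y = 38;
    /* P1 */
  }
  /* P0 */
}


y declared in the same block as P1
y = 38


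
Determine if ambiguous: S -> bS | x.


right-linear, alternatives start with distinct terminals 'b' vs 'x': unique leftmost derivation
Unambiguous


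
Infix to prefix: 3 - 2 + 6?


left-to-right (same/higher precedence on left): tree is (+ (- 3 2) 6)
Prefix: + - 3 2 6


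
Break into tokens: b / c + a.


Scan left to right, longest-match per lexeme
Tokens: ID(b), OP(/), ID(c), OP(+), ID(a)


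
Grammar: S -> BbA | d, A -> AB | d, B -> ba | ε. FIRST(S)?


Per alternative of S: FIRST(BbA) = {b}; FIRST(d) = {d}
FIRST(S) = {b, d}


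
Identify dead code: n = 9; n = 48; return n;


first assignment to n is overwritten before any read
Dead: 'n = 9'


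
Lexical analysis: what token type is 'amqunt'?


Pattern: letter/underscore followed by alphanumerics, not a keyword
Type: IDENTIFIER


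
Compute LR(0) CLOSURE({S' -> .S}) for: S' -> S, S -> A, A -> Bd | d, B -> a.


Start: S' -> .S
For each item with dot before a nonterminal B, add B -> .γ for every B-production
Closure: [S' -> .S, S -> .A, A -> .Bd, A -> .d, B -> .a]


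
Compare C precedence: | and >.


'>' is relational (level 7); '|' is bitwise OR (level 3)
Higher level binds tighter
'>' has higher precedence than '|'


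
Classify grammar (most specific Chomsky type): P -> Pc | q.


Left-linear: every RHS is a terminal or one nonterminal followed by a terminal
Classification: Type 3 (Regular)


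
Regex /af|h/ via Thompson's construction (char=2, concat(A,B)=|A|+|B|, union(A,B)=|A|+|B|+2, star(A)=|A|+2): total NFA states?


Syntax tree has 3 char leaf(s), 1 union(s), 0 star(s)
chars contribute 3×2 = 6; each union adds +2; each star adds +2
Total: 6 + 2 + 0 = 8 states


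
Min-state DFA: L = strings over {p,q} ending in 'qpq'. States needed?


Track the longest suffix of input matching a prefix of 'qpq': 4 classes (prefixes of length 0..3)
Minimal DFA: 4 states


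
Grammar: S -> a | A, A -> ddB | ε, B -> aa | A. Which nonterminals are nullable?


A nonterminal is nullable iff some alternative derives ε (directly, or every symbol in it is nullable)
Nullable: {A, B, S}


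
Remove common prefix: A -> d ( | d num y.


Common prefix: 'd'
Factored: A -> d A', A' -> ( | num y


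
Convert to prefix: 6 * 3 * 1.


left-to-right (same/higher precedence on left): tree is (* (* 6 3) 1)
Prefix: * * 6 3 1


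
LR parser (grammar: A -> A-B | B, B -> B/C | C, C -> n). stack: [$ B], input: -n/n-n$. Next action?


lookahead ∉ {/} so B won't extend; reduce A -> B
Action: reduce (A -> B)


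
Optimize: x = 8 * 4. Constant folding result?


8 * 4 = 32 at compile time
Optimized: x = 32


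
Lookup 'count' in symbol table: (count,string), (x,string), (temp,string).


Lookup 'count' → type string
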